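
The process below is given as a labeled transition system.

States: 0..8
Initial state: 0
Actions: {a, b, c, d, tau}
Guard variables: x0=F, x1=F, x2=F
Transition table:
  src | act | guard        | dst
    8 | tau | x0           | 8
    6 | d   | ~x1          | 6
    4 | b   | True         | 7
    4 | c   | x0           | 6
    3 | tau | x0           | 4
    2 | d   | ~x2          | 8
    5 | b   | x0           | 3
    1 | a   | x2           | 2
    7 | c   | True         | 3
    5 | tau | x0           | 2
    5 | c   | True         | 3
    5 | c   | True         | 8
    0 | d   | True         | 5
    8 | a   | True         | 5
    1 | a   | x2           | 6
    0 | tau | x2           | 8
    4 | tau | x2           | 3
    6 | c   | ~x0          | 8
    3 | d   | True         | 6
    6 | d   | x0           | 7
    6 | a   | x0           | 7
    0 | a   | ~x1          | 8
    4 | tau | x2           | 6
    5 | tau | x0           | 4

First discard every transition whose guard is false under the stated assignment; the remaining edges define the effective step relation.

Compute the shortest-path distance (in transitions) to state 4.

Answer: UNREACHABLE

Analysis:
Layered search for 4:
  L0 = {0}
  L1 = {5,8}
  L2 = {3}
  L3 = {6}
4 never appears.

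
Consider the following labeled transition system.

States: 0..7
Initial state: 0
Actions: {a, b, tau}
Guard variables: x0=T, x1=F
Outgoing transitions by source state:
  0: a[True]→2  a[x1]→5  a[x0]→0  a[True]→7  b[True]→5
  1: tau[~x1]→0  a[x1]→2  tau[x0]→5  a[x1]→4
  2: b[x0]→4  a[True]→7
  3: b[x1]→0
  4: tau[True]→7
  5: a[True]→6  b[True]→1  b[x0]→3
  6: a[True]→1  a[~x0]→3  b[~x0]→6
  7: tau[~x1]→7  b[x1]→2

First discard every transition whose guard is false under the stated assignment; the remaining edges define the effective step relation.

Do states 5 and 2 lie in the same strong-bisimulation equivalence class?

Bisimulation quotient by refinement:
  round 0: {{0,1,2,3,4,5,6,7}}
  round 1: {{0,2,5},{1,4,7},{3},{6}}
  round 2: {{0},{1},{2},{3},{4,7},{5},{6}}
Fixed point at round 3; 7 class(es).
[5]={5}  [2]={2}

Answer: NOT BISIMILAR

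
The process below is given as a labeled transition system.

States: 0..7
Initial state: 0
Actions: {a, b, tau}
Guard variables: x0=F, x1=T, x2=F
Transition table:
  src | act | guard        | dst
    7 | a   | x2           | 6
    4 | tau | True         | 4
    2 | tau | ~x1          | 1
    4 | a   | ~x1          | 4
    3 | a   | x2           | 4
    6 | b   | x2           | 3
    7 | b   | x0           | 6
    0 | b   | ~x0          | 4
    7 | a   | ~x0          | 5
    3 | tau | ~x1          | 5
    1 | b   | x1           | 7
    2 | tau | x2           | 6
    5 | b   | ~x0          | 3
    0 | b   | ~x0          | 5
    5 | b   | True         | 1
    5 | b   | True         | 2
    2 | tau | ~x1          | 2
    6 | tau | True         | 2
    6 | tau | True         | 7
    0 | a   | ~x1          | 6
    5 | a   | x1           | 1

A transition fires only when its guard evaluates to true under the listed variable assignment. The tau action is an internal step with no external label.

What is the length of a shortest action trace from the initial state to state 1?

Answer: 2

Analysis:
Layered search for 1:
  Layer 0: {0}
  Layer 1: {4,5}
  Layer 2: {1,2,3}
first hit 1 at d=2 via b·a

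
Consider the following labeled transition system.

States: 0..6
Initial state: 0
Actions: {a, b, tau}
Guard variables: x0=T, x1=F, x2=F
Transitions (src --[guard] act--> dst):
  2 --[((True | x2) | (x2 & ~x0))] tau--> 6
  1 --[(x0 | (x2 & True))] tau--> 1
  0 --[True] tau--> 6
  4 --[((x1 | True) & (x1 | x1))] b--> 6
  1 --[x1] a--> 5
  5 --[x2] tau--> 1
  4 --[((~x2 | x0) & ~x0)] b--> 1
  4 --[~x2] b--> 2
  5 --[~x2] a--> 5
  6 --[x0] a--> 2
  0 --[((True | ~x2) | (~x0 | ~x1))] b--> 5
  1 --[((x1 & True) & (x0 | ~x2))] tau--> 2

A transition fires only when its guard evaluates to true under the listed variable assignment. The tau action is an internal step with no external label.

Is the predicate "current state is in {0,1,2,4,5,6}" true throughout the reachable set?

Inv-set: {0,1,2,4,5,6}
Reach set: {0,2,5,6}
  0: safe
  2: safe
  5: safe
  6: safe

Answer: INVARIANT HOLDS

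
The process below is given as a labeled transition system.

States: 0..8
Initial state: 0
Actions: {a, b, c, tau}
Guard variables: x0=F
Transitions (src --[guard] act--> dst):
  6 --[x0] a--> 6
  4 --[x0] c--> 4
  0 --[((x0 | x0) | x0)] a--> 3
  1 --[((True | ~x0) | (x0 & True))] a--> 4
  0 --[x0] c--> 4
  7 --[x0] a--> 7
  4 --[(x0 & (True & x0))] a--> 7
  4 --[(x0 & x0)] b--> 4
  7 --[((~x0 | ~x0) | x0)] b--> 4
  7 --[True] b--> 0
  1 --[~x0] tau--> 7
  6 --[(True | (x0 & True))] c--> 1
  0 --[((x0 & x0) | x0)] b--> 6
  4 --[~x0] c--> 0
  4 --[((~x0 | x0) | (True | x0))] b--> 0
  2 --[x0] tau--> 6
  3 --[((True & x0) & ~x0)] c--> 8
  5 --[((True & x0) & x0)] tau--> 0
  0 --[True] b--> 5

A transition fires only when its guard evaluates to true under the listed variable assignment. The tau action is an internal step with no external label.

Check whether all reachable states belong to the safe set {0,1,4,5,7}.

Safe = {0,1,4,5,7}
Reach set: {0,5}
  0: ok
  5: ok

Answer: INVARIANT HOLDS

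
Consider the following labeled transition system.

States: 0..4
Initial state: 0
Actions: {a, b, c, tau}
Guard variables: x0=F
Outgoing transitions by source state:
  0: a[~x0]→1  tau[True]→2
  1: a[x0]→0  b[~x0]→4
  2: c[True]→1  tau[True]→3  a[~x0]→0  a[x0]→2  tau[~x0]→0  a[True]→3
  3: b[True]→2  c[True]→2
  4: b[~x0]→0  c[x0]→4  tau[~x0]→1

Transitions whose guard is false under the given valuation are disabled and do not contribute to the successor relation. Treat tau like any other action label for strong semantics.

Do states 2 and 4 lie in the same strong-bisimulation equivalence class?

Answer: NOT BISIMILAR

Analysis:
Bisimulation quotient by refinement:
  π0 = {{0,1,2,3,4}}
  π1 = {{0},{1},{2},{3},{4}}
stable after 2 split(s): 5 block(s)
[2]={2}  [4]={4}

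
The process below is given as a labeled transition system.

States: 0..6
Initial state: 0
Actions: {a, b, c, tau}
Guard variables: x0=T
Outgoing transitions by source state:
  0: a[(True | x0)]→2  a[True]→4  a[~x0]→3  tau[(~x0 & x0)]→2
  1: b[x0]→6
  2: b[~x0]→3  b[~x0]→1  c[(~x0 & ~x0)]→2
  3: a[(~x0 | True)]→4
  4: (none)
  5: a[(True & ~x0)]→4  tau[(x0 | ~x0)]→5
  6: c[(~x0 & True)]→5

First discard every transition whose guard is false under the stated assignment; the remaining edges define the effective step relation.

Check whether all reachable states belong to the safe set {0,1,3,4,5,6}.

Inv-set: {0,1,3,4,5,6}
R = {0,2,4}
  0: ✓
  2: ✗ unsafe
  4: ✓
counterexample path to 2: a

Answer: INVARIANT VIOLATED at state 2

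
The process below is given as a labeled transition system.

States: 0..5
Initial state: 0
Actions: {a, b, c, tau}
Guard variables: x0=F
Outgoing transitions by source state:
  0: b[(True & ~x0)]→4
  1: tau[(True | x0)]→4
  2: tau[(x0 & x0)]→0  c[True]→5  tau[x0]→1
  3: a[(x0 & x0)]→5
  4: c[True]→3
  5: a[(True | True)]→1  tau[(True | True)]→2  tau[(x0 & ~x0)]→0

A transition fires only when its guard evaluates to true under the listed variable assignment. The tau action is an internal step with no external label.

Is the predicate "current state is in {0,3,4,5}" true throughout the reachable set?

Answer: INVARIANT HOLDS

Analysis:
Inv-set: {0,3,4,5}
R = {0,3,4}
  0: safe
  3: safe
  4: safe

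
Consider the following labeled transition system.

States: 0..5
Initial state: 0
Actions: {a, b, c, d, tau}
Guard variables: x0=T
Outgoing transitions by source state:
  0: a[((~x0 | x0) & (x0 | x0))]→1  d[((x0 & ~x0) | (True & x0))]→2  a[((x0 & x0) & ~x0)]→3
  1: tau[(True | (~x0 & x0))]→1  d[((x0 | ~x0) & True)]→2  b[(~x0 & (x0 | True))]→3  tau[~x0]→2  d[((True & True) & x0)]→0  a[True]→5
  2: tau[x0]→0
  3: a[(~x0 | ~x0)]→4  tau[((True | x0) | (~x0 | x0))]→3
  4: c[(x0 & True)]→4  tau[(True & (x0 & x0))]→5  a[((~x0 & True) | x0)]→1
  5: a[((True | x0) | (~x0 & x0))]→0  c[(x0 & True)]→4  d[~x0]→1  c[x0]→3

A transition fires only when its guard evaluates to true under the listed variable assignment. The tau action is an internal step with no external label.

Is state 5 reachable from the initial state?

Answer: REACHABLE

Working:
Guard filter leaves 14 enabled edge(s).
Layer 0: {0}
Layer 1: {1,2}  now seen {0,1,2}
Layer 2: {5}  now seen {0,1,2,5}
Layer 3: {3,4}  now seen {0,1,2,3,4,5}
Reachable = {0,1,2,3,4,5}
witness 5: a·a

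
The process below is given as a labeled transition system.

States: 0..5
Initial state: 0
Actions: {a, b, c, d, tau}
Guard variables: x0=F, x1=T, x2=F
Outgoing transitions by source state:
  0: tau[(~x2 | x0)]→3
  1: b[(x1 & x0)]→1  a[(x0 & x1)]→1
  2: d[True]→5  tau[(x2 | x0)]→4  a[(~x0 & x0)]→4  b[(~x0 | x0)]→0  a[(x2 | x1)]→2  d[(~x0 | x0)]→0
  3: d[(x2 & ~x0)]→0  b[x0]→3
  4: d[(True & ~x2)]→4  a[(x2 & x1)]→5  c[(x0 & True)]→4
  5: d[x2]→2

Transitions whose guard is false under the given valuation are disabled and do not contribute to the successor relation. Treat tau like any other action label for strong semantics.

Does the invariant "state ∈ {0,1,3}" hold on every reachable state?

Answer: INVARIANT HOLDS

Analysis:
Allowed set {0,1,3}
R = {0,3}
  0: ✓
  3: ✓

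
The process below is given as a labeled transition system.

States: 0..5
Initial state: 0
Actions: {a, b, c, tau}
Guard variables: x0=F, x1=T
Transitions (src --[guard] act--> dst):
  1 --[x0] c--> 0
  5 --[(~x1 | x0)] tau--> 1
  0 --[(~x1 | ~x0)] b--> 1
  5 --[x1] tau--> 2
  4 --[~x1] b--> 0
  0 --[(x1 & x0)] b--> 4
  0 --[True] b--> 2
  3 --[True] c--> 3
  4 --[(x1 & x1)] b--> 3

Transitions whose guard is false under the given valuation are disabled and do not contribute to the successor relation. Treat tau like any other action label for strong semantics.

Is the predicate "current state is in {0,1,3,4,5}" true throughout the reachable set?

Safe = {0,1,3,4,5}
R = {0,1,2}
  0: safe
  1: safe
  2: ✗ unsafe
witness against invariant: b → 2

Answer: INVARIANT VIOLATED at state 2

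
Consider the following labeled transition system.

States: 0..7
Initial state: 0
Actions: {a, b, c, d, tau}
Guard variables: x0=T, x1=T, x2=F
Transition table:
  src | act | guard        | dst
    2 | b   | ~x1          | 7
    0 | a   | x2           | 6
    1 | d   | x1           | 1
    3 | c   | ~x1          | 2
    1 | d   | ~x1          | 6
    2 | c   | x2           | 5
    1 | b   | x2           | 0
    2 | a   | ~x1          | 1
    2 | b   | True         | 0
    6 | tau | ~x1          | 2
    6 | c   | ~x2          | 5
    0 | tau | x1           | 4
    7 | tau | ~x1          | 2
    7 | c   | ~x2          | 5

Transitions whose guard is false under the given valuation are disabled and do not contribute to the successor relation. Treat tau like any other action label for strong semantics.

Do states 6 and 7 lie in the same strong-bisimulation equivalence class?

Bisimulation quotient by refinement:
  π0 = {{0,1,2,3,4,5,6,7}}
  π1 = {{0},{1},{2},{3,4,5},{6,7}}
Fixed point at round 2; 5 class(es).
class of 6: {6,7}; class of 7: {6,7}

Answer: BISIMILAR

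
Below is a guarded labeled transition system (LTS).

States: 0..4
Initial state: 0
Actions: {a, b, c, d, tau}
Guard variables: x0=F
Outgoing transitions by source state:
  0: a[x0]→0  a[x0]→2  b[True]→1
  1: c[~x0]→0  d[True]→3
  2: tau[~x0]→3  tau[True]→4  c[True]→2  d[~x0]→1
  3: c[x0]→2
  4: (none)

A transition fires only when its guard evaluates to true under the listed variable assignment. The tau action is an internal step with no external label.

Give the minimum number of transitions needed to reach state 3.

Answer: 2

Analysis:
Breadth-first toward 3:
  depth 0: {0}
  depth 1: {1}
  depth 2: {3}
depth(3)=2, e.g. b·d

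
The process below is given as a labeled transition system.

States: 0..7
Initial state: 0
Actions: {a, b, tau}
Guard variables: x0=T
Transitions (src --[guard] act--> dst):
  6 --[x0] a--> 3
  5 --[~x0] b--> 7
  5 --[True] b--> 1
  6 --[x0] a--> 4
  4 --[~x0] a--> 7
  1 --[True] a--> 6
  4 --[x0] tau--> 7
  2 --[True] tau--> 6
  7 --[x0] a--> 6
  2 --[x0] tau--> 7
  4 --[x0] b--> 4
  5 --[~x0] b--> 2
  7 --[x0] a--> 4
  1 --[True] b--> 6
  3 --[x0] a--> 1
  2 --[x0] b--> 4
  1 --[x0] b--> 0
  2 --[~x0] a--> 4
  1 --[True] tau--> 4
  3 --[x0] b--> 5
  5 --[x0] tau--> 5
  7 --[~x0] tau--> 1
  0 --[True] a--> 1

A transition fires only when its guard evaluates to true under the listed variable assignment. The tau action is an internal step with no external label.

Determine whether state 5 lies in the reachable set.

Answer: REACHABLE

Analysis:
18 transition(s) survive guard evaluation.
L0 = {0}
L1 = {1}  total {0,1}
L2 = {4,6}  total {0,1,4,6}
L3 = {3,7}  total {0,1,3,4,6,7}
L4 = {5}  total {0,1,3,4,5,6,7}
Reach set: {0,1,3,4,5,6,7}
witness 5: a·a·a·b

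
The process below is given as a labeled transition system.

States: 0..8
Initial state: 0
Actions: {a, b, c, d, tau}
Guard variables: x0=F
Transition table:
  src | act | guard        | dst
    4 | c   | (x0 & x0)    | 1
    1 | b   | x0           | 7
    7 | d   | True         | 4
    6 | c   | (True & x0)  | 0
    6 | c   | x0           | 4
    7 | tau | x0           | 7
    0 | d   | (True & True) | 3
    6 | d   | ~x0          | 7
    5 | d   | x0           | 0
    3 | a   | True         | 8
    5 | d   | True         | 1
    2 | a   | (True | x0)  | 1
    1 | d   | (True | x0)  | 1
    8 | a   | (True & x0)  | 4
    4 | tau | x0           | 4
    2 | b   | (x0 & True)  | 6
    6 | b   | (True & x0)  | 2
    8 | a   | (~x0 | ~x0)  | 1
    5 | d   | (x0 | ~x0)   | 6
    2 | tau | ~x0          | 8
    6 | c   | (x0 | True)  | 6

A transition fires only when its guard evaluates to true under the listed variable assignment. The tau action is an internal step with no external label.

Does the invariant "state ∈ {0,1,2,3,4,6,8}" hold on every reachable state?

Safe = {0,1,2,3,4,6,8}
R = {0,1,3,8}
  0: safe
  1: safe
  3: safe
  8: safe

Answer: INVARIANT HOLDS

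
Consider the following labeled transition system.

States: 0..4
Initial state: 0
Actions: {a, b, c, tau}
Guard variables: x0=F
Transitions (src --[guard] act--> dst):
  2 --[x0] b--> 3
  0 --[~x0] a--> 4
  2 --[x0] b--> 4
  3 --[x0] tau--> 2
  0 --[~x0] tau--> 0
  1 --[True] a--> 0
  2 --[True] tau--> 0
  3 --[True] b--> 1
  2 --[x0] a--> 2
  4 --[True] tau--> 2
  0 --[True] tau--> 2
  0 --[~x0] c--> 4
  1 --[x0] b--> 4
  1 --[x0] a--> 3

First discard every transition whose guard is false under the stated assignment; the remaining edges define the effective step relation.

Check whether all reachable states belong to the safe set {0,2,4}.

Answer: INVARIANT HOLDS

Analysis:
Allowed set {0,2,4}
R = {0,2,4}
  0: ok
  2: ok
  4: ok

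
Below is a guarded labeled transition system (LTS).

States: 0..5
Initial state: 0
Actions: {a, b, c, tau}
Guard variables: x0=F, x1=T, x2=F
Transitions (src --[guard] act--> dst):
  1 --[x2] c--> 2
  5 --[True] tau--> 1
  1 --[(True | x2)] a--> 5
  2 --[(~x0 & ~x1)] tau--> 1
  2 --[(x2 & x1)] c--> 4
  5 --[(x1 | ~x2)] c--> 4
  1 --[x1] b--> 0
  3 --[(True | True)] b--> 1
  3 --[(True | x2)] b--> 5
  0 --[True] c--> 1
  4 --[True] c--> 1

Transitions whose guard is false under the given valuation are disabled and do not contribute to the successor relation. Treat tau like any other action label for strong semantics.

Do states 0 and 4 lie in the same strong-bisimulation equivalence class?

Refine partition for ~:
  P[0] = {{0,1,2,3,4,5}}
  P[1] = {{0,4},{1},{2},{3},{5}}
Fixed point at round 2; 5 class(es).
class of 0: {0,4}; class of 4: {0,4}

Answer: BISIMILAR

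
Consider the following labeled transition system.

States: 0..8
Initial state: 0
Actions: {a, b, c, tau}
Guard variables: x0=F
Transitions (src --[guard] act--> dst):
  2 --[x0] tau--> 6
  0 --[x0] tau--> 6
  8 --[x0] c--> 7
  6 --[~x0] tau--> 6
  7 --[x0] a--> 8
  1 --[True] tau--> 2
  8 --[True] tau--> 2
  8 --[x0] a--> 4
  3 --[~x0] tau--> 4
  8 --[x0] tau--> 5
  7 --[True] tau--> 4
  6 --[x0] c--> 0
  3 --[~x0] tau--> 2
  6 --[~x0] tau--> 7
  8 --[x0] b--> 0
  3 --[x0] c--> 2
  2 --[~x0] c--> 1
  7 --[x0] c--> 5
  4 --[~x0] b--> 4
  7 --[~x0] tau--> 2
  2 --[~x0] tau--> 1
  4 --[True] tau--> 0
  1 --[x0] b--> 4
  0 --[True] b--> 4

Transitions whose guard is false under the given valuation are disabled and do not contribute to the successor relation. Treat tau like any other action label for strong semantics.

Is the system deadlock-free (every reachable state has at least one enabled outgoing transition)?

Reachable = {0,4}
  0: b→4  [1 out]
  4: b→4  tau→0  [2 out]

Answer: DEADLOCK-FREE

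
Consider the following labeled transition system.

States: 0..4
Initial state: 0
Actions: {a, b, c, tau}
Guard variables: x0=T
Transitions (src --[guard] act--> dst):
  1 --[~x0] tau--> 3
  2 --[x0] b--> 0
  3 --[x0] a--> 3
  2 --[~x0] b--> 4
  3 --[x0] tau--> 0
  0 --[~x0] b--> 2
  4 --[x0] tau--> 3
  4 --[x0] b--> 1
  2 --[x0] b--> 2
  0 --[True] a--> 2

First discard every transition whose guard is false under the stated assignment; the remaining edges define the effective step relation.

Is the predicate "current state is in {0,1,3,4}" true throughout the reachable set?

Answer: INVARIANT VIOLATED at state 2

Working:
Safe = {0,1,3,4}
R = {0,2}
  0: ok
  2: ✗ unsafe
counterexample path to 2: a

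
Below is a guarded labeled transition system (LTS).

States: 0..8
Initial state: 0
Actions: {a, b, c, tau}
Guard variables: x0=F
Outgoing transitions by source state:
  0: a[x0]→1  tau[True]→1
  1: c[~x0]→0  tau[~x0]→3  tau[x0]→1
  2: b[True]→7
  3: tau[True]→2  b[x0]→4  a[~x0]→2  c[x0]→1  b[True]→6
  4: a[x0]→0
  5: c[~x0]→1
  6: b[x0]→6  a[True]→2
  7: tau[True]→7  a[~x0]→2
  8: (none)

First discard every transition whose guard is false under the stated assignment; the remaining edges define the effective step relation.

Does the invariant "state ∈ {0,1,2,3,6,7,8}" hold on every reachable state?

Answer: INVARIANT HOLDS

Analysis:
Inv-set: {0,1,2,3,6,7,8}
Reachable = {0,1,2,3,6,7}
  0: safe
  1: safe
  2: safe
  3: safe
  6: safe
  7: safe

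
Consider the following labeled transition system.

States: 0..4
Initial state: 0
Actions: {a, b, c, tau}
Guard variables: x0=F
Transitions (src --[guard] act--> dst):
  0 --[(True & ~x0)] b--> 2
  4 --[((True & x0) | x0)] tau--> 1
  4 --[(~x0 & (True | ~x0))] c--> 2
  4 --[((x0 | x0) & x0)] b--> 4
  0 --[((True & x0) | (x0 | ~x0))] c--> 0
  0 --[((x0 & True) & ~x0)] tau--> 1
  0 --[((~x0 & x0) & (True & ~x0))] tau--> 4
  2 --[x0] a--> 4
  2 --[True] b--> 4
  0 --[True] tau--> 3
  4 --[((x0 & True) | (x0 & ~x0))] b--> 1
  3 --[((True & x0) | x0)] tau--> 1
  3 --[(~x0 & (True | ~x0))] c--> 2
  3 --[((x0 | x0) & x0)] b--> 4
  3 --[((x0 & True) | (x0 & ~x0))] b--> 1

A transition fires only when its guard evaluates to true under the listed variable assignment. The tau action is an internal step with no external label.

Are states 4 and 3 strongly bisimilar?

Compute ~ classes (split until stable):
  P[0] = {{0,1,2,3,4}}
  P[1] = {{0},{1},{2},{3,4}}
stable after 2 split(s): 4 block(s)
4∈{3,4}, 3∈{3,4}

Answer: BISIMILAR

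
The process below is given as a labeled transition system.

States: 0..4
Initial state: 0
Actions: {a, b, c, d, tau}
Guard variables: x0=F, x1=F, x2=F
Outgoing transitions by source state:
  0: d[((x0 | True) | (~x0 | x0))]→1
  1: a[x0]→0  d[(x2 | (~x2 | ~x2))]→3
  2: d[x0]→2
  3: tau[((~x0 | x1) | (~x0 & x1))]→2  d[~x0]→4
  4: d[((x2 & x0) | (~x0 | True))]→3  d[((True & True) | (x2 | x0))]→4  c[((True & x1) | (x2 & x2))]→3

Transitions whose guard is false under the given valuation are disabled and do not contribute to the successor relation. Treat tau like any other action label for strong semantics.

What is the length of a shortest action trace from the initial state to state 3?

Breadth-first toward 3:
  Layer 0: {0}
  Layer 1: {1}
  Layer 2: {3}
3 enters at depth 2; path d·d

Answer: 2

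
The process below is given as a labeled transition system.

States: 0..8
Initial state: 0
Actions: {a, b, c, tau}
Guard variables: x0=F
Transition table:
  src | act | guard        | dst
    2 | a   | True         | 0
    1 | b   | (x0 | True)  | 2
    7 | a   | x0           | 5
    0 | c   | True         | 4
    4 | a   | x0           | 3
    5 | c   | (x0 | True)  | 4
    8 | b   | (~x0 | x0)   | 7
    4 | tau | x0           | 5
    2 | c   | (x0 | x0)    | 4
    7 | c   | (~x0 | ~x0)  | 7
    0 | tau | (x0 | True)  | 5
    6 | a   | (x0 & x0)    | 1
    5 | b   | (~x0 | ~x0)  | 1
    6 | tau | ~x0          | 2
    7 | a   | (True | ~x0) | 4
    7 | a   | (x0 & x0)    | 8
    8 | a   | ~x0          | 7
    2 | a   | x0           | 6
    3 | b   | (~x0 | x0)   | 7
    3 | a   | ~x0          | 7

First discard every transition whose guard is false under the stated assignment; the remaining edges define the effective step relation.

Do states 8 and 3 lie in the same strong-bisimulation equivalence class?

Bisimulation quotient by refinement:
  π0 = {{0,1,2,3,4,5,6,7,8}}
  π1 = {{0},{1},{2},{3,8},{4},{5},{6},{7}}
stable after 2 split(s): 8 block(s)
[8]={3,8}  [3]={3,8}

Answer: BISIMILAR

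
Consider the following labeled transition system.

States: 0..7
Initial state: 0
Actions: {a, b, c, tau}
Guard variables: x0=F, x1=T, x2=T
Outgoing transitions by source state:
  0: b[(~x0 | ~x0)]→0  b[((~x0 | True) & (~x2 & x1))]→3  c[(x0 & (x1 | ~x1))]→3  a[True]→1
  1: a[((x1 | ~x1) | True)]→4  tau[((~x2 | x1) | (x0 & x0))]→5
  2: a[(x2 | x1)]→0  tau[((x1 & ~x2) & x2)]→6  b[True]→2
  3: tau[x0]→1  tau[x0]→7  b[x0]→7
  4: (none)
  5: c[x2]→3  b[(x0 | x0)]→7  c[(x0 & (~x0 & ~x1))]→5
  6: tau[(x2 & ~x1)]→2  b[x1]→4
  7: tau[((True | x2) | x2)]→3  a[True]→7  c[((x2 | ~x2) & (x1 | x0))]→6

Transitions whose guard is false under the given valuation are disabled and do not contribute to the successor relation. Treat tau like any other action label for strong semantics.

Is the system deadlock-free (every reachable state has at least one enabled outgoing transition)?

Answer: DEADLOCK at state 3

Analysis:
Reachable = {0,1,3,4,5}
  0: a→1  b→0  [2 exit(s)]
  1: a→4  tau→5  [2 exit(s)]
  3: ∅  [STUCK]
  4: ∅  [STUCK]
  5: c→3  [1 exit(s)]
Path to 3: a·tau·c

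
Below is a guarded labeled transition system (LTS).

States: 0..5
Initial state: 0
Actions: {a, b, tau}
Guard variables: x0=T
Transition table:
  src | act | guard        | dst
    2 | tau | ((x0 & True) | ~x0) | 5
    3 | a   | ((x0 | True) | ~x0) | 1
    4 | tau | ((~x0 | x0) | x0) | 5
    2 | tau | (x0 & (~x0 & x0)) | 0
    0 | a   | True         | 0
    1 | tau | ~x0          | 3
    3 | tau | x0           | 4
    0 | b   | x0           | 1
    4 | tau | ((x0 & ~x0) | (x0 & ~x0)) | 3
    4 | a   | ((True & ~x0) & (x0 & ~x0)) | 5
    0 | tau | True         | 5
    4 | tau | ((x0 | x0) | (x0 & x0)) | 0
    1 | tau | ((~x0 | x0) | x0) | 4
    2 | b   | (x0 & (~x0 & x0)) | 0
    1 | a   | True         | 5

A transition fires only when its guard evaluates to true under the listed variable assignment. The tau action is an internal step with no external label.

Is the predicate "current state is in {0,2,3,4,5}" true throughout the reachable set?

Allowed set {0,2,3,4,5}
Reach set: {0,1,4,5}
  0: safe
  1: outside
  4: safe
  5: safe
counterexample path to 1: b

Answer: INVARIANT VIOLATED at state 1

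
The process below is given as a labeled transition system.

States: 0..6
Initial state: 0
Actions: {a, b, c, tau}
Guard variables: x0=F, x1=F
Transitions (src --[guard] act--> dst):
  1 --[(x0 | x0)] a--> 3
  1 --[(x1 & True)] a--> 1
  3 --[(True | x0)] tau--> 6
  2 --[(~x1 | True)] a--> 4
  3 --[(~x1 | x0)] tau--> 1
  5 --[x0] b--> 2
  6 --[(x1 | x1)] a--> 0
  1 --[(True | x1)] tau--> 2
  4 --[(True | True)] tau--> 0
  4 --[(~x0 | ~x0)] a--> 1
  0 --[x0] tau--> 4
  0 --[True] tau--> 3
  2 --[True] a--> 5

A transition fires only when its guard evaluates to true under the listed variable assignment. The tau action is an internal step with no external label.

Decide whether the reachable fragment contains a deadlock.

Answer: DEADLOCK at state 5

Working:
R = {0,1,2,3,4,5,6}
  0: tau→3  [1 exit(s)]
  1: tau→2  [1 exit(s)]
  2: a→4  a→5  [2 exit(s)]
  3: tau→1  tau→6  [2 exit(s)]
  4: a→1  tau→0  [2 exit(s)]
  5: ∅  [deadlock]
  6: ∅  [deadlock]
witness 5: tau·tau·tau·a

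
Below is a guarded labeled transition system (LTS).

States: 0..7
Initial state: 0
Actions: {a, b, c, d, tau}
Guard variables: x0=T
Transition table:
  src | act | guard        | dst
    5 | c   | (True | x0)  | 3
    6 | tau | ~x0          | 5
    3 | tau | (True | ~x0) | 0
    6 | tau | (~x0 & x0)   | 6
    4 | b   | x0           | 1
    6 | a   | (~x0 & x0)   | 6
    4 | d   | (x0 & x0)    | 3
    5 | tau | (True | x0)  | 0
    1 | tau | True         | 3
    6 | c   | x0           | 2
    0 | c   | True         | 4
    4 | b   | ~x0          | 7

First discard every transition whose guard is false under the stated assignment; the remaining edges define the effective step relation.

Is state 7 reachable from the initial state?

After dropping false guards: 8 live edges.
depth 0: {0}
depth 1: {4}  total {0,4}
depth 2: {1,3}  total {0,1,3,4}
Reachable = {0,1,3,4}

Answer: UNREACHABLE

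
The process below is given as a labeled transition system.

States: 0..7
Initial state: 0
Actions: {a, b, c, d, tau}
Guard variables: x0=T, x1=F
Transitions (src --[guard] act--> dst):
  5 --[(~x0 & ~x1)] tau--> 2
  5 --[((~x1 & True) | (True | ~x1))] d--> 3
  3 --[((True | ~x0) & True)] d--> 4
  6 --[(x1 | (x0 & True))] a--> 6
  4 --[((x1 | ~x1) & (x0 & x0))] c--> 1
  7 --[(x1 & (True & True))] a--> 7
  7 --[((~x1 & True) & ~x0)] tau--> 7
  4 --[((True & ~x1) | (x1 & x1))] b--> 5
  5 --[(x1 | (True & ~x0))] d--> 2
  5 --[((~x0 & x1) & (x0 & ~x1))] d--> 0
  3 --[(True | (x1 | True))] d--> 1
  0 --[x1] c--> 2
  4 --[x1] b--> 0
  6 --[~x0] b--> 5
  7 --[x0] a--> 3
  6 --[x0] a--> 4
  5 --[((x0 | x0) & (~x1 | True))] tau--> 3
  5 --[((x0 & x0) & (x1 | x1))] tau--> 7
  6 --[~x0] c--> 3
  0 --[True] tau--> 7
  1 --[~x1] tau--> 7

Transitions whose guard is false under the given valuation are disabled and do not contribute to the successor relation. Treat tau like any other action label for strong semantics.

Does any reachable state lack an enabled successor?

Answer: DEADLOCK-FREE

Trace:
R = {0,1,3,4,5,7}
  0: tau→7  [1 exit(s)]
  1: tau→7  [1 exit(s)]
  3: d→1  d→4  [2 exit(s)]
  4: b→5  c→1  [2 exit(s)]
  5: d→3  tau→3  [2 exit(s)]
  7: a→3  [1 exit(s)]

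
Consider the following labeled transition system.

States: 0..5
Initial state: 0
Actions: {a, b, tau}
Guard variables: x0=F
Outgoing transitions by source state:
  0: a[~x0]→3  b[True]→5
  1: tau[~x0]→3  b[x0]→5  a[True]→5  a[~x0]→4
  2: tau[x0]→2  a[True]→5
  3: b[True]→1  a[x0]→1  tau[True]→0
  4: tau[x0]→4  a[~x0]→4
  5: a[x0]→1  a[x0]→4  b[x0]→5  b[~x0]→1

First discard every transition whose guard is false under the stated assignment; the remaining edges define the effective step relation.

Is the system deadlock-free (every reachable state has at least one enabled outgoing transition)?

Answer: DEADLOCK-FREE

Working:
Reach set: {0,1,3,4,5}
  0: a→3  b→5  [2 exit(s)]
  1: a→4  a→5  tau→3  [3 exit(s)]
  3: b→1  tau→0  [2 exit(s)]
  4: a→4  [1 exit(s)]
  5: b→1  [1 exit(s)]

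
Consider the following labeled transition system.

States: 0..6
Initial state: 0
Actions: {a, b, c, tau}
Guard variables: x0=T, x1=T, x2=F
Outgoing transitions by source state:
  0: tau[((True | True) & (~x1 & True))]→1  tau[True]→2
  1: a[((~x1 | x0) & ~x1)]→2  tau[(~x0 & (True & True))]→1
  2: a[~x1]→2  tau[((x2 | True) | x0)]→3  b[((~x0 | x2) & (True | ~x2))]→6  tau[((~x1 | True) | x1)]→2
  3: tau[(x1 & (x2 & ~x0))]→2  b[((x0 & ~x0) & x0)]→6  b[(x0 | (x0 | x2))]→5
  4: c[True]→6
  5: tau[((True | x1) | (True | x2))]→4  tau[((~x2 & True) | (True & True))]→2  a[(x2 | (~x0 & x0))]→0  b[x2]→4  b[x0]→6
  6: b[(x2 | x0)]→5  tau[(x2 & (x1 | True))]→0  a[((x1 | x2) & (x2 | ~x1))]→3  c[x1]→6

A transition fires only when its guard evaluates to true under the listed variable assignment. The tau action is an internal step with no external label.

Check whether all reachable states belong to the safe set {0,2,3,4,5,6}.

Inv-set: {0,2,3,4,5,6}
Reachable = {0,2,3,4,5,6}
  0: ok
  2: ok
  3: ok
  4: ok
  5: ok
  6: ok

Answer: INVARIANT HOLDS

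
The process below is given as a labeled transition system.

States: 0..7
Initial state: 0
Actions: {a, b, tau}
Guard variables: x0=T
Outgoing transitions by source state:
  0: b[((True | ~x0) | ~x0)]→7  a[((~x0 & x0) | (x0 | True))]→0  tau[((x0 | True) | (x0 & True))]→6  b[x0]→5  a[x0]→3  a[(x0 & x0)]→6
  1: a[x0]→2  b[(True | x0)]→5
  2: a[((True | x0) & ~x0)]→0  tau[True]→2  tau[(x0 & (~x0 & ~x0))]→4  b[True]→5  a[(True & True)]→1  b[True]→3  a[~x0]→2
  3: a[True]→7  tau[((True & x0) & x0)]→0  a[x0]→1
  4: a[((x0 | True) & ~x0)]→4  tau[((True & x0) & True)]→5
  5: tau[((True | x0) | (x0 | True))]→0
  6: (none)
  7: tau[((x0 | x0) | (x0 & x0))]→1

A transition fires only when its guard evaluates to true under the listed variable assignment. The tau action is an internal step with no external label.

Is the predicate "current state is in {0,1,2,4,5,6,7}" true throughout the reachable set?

Safe = {0,1,2,4,5,6,7}
Reachable = {0,1,2,3,5,6,7}
  0: safe
  1: safe
  2: safe
  3: outside
  5: safe
  6: safe
  7: safe
reach 3 via a — violates

Answer: INVARIANT VIOLATED at state 3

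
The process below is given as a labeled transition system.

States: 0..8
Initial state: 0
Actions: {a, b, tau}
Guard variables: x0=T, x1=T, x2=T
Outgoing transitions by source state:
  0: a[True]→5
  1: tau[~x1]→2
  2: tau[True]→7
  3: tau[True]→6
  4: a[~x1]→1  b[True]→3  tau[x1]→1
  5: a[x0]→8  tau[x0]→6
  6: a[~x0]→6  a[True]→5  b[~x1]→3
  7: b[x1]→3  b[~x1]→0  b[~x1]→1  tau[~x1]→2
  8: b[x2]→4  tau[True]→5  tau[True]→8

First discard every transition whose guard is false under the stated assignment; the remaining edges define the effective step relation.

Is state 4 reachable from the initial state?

Answer: REACHABLE

Analysis:
12 transition(s) survive guard evaluation.
L0 = {0}
L1 = {5}  cumulative {0,5}
L2 = {6,8}  cumulative {0,5,6,8}
L3 = {4}  cumulative {0,4,5,6,8}
L4 = {1,3}  cumulative {0,1,3,4,5,6,8}
Reach set: {0,1,3,4,5,6,8}
Path to 4: a·a·b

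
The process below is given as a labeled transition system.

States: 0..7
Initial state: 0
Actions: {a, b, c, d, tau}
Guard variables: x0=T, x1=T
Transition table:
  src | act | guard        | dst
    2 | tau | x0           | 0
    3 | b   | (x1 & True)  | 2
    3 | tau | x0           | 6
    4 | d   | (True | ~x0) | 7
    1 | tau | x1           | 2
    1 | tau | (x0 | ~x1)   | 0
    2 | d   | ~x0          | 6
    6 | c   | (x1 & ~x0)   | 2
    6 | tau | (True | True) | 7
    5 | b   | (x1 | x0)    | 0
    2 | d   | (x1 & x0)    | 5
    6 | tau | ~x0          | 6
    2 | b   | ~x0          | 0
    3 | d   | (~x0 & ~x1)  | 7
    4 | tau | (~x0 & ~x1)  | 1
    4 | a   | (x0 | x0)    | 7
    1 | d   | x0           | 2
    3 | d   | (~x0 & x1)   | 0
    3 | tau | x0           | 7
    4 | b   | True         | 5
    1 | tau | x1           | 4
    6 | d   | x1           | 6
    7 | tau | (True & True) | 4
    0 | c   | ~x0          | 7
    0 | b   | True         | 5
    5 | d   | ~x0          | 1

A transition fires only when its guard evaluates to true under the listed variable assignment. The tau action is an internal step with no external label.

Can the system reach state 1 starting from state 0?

Answer: UNREACHABLE

Working:
17 transition(s) survive guard evaluation.
L0 = {0}
L1 = {5}  cumulative {0,5}
R = {0,5}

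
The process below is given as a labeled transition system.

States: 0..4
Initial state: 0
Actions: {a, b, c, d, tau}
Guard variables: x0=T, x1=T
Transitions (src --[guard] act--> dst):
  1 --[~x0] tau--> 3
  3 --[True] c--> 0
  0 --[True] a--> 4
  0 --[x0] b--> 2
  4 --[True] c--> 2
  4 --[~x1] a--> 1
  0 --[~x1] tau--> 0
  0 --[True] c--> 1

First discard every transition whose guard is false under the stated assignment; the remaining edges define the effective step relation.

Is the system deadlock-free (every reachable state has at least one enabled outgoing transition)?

Reachable = {0,1,2,4}
  0: a→4  b→2  c→1  [3 exit(s)]
  1: ∅  [STUCK]
  2: ∅  [STUCK]
  4: c→2  [1 exit(s)]
trace reaching 1: c

Answer: DEADLOCK at state 1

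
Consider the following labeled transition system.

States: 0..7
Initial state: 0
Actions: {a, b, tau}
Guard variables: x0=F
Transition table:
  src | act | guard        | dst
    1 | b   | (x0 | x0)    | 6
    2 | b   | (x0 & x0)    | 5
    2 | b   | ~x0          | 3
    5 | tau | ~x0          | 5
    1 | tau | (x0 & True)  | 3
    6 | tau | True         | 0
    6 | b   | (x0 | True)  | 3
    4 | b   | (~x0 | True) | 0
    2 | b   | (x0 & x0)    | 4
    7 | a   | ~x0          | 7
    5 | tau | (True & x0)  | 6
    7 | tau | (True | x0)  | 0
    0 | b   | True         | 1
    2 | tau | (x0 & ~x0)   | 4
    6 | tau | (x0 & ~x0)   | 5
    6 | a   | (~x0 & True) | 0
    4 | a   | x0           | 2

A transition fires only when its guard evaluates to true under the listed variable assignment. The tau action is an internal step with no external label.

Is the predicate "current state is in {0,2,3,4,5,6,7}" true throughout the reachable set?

Allowed set {0,2,3,4,5,6,7}
Reachable = {0,1}
  0: ok
  1: ✗ unsafe
reach 1 via b — violates

Answer: INVARIANT VIOLATED at state 1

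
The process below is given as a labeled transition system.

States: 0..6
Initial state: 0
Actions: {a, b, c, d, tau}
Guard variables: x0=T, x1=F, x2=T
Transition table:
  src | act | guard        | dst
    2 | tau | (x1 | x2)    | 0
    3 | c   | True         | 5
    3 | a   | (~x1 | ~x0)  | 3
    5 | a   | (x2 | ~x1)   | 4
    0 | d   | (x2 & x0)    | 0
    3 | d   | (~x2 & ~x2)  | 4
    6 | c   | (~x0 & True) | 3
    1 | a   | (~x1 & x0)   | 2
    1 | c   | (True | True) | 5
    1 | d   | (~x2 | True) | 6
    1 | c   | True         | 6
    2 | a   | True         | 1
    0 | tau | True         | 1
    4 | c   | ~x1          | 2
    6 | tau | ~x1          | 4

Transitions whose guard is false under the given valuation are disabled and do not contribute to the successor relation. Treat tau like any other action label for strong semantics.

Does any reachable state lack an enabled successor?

R = {0,1,2,4,5,6}
  0: d→0  tau→1  [deg 2]
  1: a→2  c→5  c→6  d→6  [deg 4]
  2: a→1  tau→0  [deg 2]
  4: c→2  [deg 1]
  5: a→4  [deg 1]
  6: tau→4  [deg 1]

Answer: DEADLOCK-FREE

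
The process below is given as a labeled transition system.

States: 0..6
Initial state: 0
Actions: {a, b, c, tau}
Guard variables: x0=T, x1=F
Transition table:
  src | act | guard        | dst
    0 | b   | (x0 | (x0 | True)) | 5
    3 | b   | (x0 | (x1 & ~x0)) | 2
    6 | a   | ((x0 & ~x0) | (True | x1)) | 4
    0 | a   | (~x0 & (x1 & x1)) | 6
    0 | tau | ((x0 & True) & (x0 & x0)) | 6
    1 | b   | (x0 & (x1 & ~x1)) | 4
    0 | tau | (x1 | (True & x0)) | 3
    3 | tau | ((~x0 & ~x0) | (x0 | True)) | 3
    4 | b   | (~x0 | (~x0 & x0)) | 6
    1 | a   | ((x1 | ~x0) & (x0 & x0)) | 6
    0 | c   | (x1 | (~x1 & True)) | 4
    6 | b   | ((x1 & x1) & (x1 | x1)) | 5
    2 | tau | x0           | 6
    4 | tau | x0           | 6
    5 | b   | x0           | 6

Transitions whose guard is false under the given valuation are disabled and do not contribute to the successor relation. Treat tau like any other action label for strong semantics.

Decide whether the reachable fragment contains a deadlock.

R = {0,2,3,4,5,6}
  0: b→5  c→4  tau→3  tau→6  [4 exit(s)]
  2: tau→6  [1 exit(s)]
  3: b→2  tau→3  [2 exit(s)]
  4: tau→6  [1 exit(s)]
  5: b→6  [1 exit(s)]
  6: a→4  [1 exit(s)]

Answer: DEADLOCK-FREE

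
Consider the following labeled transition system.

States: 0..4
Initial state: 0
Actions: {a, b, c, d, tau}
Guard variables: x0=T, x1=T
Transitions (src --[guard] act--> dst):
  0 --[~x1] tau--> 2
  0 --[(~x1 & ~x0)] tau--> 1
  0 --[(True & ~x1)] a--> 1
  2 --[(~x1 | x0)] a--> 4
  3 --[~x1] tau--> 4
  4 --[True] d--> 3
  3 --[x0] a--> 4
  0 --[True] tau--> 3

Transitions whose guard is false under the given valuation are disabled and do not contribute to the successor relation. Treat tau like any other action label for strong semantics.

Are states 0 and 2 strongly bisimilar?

Refine partition for ~:
  P[0] = {{0,1,2,3,4}}
  P[1] = {{0},{1},{2,3},{4}}
4 equivalence class(es) (converged in 2)
0∈{0}, 2∈{2,3}

Answer: NOT BISIMILAR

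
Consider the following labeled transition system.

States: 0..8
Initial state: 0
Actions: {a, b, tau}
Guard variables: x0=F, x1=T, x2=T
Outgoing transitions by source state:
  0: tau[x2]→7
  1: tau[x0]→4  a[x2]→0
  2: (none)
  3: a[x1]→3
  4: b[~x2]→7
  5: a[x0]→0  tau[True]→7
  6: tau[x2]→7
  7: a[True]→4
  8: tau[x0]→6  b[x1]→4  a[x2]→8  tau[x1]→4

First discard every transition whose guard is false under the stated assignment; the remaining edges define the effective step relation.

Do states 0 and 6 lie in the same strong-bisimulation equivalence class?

Bisimulation quotient by refinement:
  P[0] = {{0,1,2,3,4,5,6,7,8}}
  P[1] = {{0,5,6},{1,3,7},{2,4},{8}}
  P[2] = {{0,5,6},{1},{2,4},{3},{7},{8}}
Fixed point at round 3; 6 class(es).
0∈{0,5,6}, 6∈{0,5,6}

Answer: BISIMILAR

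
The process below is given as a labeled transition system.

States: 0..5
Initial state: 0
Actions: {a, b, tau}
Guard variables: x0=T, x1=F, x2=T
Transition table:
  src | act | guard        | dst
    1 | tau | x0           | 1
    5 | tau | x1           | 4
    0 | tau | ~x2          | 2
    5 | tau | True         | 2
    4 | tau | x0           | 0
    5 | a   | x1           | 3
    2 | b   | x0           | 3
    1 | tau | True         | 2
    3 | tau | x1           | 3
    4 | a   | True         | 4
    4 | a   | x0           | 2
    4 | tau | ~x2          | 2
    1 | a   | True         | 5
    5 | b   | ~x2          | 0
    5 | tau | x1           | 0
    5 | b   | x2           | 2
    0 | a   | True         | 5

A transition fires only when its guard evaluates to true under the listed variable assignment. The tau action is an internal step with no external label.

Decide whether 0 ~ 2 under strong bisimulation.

Refine partition for ~:
  P[0] = {{0,1,2,3,4,5}}
  P[1] = {{0},{1,4},{2},{3},{5}}
  P[2] = {{0},{1},{2},{3},{4},{5}}
Fixed point at round 3; 6 class(es).
class of 0: {0}; class of 2: {2}

Answer: NOT BISIMILAR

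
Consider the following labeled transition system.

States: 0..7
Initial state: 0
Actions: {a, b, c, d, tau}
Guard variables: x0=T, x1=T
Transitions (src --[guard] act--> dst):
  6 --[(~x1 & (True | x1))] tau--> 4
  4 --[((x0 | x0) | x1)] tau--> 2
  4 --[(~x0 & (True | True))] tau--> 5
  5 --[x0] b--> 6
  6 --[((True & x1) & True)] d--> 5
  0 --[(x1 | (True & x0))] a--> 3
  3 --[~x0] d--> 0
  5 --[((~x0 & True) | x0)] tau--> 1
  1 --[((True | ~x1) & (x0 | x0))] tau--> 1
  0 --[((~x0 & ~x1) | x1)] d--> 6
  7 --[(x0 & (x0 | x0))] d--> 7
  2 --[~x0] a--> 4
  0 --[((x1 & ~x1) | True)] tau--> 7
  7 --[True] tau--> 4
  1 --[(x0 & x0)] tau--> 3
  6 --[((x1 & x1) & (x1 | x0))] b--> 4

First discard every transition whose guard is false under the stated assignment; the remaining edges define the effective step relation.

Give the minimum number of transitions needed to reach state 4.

Answer: 2

Analysis:
Layered search for 4:
  L0 = {0}
  L1 = {3,6,7}
  L2 = {4,5}
depth(4)=2, e.g. d·b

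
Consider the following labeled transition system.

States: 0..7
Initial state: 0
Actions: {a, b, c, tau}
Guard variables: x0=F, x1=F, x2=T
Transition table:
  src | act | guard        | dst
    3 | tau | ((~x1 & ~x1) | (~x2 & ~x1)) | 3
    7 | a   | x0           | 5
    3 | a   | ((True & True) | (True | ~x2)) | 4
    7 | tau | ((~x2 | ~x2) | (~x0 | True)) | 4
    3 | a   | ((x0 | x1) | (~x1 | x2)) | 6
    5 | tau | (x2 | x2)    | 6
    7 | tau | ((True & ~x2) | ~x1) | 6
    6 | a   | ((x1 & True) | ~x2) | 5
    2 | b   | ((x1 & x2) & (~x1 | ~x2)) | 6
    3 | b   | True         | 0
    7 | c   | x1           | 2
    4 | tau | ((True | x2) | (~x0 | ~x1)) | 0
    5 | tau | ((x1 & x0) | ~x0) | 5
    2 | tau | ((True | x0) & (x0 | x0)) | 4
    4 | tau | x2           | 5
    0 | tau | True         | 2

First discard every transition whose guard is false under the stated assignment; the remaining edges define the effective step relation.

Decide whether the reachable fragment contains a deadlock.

Answer: DEADLOCK at state 2

Working:
Reach set: {0,2}
  0: tau→2  [1 exit(s)]
  2: ∅  [no exit]
Path to 2: tau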